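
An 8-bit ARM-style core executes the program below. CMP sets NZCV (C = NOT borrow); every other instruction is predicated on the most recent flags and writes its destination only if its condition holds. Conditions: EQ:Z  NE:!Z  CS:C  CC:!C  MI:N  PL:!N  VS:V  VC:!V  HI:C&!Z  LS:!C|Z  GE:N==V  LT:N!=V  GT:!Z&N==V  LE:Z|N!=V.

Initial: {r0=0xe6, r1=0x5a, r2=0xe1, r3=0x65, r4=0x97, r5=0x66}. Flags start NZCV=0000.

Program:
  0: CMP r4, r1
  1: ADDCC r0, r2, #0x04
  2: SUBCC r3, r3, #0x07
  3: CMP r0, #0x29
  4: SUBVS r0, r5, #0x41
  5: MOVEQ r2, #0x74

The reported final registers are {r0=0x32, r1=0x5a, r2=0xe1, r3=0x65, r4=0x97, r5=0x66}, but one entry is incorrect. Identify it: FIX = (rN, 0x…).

FIX = (r0, 0xe6)

[0] flags=0011 → (cmp)
[1] flags=0011 CC?F → skip
[2] flags=0011 CC?F → skip
[3] flags=1010 → (cmp)
[4] flags=1010 VS?F → skip
[5] flags=1010 EQ?F → skip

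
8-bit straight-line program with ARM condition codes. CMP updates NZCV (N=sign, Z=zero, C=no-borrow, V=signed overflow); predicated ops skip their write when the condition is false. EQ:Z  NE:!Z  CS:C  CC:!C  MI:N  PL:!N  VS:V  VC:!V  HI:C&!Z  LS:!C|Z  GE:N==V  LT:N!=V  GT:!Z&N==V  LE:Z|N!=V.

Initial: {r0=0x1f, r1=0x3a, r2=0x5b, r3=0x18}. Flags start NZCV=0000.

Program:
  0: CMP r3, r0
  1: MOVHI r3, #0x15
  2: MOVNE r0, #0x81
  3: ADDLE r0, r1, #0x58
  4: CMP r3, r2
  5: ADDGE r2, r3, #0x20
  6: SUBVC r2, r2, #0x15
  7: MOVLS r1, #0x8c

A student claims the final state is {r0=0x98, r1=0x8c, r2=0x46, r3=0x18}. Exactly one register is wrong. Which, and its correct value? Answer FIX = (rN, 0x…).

FIX = (r0, 0x92)

[0] flags=1000 → (cmp)
[1] flags=1000 HI?F → skip
[2] flags=1000 NE?T → r0=0x81
[3] flags=1000 LE?T → r0=0x92
[4] flags=1000 → (cmp)
[5] flags=1000 GE?F → skip
[6] flags=1000 VC?T → r2=0x46
[7] flags=1000 LS?T → r1=0x8c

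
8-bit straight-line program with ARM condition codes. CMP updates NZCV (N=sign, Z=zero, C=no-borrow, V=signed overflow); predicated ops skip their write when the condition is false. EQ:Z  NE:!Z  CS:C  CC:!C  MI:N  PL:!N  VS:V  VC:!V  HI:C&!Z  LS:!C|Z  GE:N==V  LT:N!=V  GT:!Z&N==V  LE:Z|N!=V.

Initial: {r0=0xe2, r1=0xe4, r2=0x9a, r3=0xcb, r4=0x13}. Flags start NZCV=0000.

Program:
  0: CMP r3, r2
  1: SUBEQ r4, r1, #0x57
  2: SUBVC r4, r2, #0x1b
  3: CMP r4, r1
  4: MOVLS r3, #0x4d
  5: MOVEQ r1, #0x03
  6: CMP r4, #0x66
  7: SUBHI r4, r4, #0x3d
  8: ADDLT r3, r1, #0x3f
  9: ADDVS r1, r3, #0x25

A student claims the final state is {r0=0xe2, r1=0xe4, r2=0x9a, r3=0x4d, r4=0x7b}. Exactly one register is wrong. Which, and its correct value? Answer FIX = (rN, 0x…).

0: ✓ CMP  NZCV=0010
1: · SUBEQ
2: ✓ SUBVC  r4←0x7f
3: ✓ CMP  NZCV=1001
4: ✓ MOVLS  r3←0x4d
5: · MOVEQ
6: ✓ CMP  NZCV=0010
7: ✓ SUBHI  r4←0x42
8: · ADDLT
9: · ADDVS

FIX = (r4, 0x42)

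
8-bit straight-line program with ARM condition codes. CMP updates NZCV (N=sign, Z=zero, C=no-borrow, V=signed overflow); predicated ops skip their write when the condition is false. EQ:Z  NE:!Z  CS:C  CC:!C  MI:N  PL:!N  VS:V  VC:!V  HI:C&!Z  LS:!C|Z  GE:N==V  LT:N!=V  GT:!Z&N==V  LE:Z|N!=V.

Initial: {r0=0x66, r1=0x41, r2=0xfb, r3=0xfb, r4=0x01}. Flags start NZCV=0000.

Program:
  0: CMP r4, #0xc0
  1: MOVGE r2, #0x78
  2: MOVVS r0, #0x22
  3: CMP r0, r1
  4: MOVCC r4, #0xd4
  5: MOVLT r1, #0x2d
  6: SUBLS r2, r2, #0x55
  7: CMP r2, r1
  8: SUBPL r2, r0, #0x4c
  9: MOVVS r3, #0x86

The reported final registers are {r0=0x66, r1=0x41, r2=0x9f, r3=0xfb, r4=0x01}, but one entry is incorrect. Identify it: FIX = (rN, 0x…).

FIX = (r2, 0x1a)

0: ✓ CMP  NZCV=0000
1: ✓ MOVGE  r2←0x78
2: · MOVVS
3: ✓ CMP  NZCV=0010
4: · MOVCC
5: · MOVLT
6: · SUBLS
7: ✓ CMP  NZCV=0010
8: ✓ SUBPL  r2←0x1a
9: · MOVVS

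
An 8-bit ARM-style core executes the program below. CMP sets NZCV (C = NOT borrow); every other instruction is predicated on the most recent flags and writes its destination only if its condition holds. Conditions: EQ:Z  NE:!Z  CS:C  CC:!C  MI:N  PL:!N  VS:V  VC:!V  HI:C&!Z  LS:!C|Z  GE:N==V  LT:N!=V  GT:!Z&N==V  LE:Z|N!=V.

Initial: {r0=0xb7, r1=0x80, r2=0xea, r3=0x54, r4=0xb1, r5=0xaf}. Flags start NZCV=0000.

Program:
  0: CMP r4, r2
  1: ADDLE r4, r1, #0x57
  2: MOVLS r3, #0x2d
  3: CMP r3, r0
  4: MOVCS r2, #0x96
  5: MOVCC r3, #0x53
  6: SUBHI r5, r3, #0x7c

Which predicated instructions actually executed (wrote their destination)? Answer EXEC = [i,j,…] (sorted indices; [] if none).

EXEC = [1,2,5]

[0] flags=1000 → (cmp)
[1] flags=1000 LE?T → r4=0xd7
[2] flags=1000 LS?T → r3=0x2d
[3] flags=0000 → (cmp)
[4] flags=0000 CS?F → skip
[5] flags=0000 CC?T → r3=0x53
[6] flags=0000 HI?F → skip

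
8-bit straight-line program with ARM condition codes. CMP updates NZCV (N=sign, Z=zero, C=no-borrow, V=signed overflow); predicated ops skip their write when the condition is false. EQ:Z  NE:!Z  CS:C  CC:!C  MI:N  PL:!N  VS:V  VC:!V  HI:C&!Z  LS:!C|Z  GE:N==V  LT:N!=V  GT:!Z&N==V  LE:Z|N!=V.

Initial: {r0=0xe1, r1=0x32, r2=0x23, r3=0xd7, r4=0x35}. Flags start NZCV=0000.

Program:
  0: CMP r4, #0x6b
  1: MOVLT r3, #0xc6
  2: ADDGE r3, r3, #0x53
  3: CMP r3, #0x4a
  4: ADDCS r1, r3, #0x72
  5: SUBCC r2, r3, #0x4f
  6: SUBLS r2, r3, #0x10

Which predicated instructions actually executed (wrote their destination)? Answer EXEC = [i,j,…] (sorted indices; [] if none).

EXEC = [1,4]

0: ✓ CMP  NZCV=1000
1: ✓ MOVLT  r3←0xc6
2: · ADDGE
3: ✓ CMP  NZCV=0011
4: ✓ ADDCS  r1←0x38
5: · SUBCC
6: · SUBLS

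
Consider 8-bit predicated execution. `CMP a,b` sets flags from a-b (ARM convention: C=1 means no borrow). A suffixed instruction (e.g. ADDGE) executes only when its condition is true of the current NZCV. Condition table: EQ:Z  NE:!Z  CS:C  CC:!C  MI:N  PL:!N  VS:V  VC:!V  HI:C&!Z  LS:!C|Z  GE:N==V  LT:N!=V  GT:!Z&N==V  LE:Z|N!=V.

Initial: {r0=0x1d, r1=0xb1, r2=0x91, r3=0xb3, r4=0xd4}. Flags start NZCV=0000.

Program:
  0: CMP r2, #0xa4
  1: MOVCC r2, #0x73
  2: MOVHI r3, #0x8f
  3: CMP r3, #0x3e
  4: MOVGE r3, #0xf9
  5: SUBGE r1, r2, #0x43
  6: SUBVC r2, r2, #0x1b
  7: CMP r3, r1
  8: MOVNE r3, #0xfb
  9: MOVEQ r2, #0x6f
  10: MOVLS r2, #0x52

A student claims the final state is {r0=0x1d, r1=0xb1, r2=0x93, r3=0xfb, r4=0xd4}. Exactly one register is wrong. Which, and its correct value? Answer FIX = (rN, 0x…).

FIX = (r2, 0x73)

[0] flags=1000 → (cmp)
[1] flags=1000 CC?T → r2=0x73
[2] flags=1000 HI?F → skip
[3] flags=0011 → (cmp)
[4] flags=0011 GE?F → skip
[5] flags=0011 GE?F → skip
[6] flags=0011 VC?F → skip
[7] flags=0010 → (cmp)
[8] flags=0010 NE?T → r3=0xfb
[9] flags=0010 EQ?F → skip
[10] flags=0010 LS?F → skip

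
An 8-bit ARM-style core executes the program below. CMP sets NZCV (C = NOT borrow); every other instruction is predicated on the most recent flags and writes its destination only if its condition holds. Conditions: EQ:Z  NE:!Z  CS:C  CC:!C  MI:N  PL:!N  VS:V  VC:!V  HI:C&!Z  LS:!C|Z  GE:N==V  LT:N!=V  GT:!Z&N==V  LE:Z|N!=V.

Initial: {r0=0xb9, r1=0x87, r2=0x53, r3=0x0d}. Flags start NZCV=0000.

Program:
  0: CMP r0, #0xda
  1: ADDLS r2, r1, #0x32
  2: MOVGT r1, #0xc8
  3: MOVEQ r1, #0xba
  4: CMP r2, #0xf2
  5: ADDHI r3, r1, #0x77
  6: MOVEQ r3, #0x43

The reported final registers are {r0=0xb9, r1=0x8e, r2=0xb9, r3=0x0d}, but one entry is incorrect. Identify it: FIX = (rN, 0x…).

0: ✓ CMP  NZCV=1000
1: ✓ ADDLS  r2←0xb9
2: · MOVGT
3: · MOVEQ
4: ✓ CMP  NZCV=1000
5: · ADDHI
6: · MOVEQ

FIX = (r1, 0x87)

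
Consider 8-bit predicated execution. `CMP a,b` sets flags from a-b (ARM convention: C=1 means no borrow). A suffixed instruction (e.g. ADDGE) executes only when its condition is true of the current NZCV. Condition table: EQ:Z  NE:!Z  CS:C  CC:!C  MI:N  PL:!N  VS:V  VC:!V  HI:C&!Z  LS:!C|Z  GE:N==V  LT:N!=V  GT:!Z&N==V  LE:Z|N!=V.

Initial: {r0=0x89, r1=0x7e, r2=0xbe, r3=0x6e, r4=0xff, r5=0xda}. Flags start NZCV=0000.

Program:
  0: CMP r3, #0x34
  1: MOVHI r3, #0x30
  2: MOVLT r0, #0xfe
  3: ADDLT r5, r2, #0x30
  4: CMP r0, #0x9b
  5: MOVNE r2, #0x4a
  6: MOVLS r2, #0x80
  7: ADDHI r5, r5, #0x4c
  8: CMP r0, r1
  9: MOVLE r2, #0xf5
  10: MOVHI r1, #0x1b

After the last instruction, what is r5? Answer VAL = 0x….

0: ✓ CMP  NZCV=0010
1: ✓ MOVHI  r3←0x30
2: · MOVLT
3: · ADDLT
4: ✓ CMP  NZCV=1000
5: ✓ MOVNE  r2←0x4a
6: ✓ MOVLS  r2←0x80
7: · ADDHI
8: ✓ CMP  NZCV=0011
9: ✓ MOVLE  r2←0xf5
10: ✓ MOVHI  r1←0x1b

VAL = 0xda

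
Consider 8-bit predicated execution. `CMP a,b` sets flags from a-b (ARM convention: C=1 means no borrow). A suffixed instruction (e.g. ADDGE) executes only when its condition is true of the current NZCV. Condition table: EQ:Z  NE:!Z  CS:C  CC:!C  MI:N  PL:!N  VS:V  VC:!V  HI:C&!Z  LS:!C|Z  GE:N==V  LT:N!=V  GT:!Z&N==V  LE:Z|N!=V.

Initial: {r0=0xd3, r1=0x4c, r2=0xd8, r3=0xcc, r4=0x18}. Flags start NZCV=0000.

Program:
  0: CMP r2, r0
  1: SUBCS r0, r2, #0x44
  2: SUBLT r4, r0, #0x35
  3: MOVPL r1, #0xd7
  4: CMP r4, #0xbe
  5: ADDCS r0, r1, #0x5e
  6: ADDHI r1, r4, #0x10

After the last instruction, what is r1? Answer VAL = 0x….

VAL = 0xd7

[0] flags=0010 → (cmp)
[1] flags=0010 CS?T → r0=0x94
[2] flags=0010 LT?F → skip
[3] flags=0010 PL?T → r1=0xd7
[4] flags=0000 → (cmp)
[5] flags=0000 CS?F → skip
[6] flags=0000 HI?F → skip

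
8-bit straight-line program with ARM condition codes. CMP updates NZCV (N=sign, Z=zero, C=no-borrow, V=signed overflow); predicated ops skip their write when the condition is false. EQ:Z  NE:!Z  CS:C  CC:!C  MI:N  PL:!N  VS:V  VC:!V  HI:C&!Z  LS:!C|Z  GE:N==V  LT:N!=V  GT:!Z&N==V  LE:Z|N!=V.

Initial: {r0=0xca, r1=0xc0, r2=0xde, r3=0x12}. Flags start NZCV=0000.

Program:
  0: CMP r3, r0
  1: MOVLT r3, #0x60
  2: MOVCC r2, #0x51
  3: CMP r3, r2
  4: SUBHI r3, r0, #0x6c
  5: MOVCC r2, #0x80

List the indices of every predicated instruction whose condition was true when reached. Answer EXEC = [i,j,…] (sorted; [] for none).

0: ✓ CMP  NZCV=0000
1: · MOVLT
2: ✓ MOVCC  r2←0x51
3: ✓ CMP  NZCV=1000
4: · SUBHI
5: ✓ MOVCC  r2←0x80

EXEC = [2,5]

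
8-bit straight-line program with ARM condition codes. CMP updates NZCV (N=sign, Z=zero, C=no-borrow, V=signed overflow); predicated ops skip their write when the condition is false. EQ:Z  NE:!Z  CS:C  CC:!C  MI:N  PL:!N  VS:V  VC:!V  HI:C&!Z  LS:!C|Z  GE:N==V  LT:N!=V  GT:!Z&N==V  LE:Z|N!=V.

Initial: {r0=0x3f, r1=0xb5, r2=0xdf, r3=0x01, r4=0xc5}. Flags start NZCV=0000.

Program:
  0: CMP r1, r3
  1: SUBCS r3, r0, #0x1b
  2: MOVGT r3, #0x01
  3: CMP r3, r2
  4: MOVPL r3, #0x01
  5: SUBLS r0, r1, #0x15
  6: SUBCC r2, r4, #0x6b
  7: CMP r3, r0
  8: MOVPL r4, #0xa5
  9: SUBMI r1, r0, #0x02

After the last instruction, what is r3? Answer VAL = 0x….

0: ✓ CMP  NZCV=1010
1: ✓ SUBCS  r3←0x24
2: · MOVGT
3: ✓ CMP  NZCV=0000
4: ✓ MOVPL  r3←0x01
5: ✓ SUBLS  r0←0xa0
6: ✓ SUBCC  r2←0x5a
7: ✓ CMP  NZCV=0000
8: ✓ MOVPL  r4←0xa5
9: · SUBMI

VAL = 0x01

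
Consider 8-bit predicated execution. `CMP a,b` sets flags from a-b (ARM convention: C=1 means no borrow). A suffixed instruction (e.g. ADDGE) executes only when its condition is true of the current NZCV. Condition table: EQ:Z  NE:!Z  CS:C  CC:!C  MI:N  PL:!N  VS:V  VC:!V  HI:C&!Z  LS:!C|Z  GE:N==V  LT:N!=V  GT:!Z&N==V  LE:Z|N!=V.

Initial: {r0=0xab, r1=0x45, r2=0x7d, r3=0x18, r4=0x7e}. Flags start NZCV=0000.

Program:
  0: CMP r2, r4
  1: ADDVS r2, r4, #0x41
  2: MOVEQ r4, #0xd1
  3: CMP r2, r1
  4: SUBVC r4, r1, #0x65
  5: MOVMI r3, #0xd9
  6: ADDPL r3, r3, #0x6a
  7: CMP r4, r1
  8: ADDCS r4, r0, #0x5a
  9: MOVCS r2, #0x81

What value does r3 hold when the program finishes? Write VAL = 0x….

[0] flags=1000 → (cmp)
[1] flags=1000 VS?F → skip
[2] flags=1000 EQ?F → skip
[3] flags=0010 → (cmp)
[4] flags=0010 VC?T → r4=0xe0
[5] flags=0010 MI?F → skip
[6] flags=0010 PL?T → r3=0x82
[7] flags=1010 → (cmp)
[8] flags=1010 CS?T → r4=0x05
[9] flags=1010 CS?T → r2=0x81

VAL = 0x82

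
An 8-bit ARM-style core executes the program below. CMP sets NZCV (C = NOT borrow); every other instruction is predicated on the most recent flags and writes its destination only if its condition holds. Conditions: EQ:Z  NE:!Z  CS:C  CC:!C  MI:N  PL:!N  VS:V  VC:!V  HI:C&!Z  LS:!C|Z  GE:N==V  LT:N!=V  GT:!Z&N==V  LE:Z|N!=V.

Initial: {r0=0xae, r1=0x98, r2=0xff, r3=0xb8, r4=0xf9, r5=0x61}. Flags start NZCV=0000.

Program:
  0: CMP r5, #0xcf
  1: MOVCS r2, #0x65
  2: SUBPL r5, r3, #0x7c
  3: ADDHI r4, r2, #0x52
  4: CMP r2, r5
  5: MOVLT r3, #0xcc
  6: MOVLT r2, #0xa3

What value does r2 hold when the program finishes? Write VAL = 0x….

VAL = 0xa3

[0] flags=1001 → (cmp)
[1] flags=1001 CS?F → skip
[2] flags=1001 PL?F → skip
[3] flags=1001 HI?F → skip
[4] flags=1010 → (cmp)
[5] flags=1010 LT?T → r3=0xcc
[6] flags=1010 LT?T → r2=0xa3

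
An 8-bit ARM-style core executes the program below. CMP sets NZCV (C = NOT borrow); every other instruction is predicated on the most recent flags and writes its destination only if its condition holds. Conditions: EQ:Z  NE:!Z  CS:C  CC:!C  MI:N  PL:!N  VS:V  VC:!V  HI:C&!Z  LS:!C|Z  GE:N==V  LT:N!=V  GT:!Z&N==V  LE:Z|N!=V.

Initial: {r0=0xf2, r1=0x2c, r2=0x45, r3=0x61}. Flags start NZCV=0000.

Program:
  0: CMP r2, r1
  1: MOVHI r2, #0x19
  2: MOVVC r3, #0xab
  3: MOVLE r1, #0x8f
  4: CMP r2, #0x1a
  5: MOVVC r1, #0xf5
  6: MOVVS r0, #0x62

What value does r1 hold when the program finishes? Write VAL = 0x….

0: ✓ CMP  NZCV=0010
1: ✓ MOVHI  r2←0x19
2: ✓ MOVVC  r3←0xab
3: · MOVLE
4: ✓ CMP  NZCV=1000
5: ✓ MOVVC  r1←0xf5
6: · MOVVS

VAL = 0xf5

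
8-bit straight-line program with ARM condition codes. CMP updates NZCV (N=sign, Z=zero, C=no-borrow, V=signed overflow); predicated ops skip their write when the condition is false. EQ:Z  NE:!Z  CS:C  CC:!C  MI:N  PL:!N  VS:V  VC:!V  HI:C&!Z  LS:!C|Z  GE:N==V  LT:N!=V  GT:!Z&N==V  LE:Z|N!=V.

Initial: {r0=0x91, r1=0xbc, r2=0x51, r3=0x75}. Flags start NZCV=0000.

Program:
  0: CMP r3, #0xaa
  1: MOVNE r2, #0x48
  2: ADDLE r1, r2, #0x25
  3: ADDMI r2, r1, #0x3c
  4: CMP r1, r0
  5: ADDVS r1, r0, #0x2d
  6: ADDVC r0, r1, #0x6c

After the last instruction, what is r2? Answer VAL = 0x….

[0] flags=1001 → (cmp)
[1] flags=1001 NE?T → r2=0x48
[2] flags=1001 LE?F → skip
[3] flags=1001 MI?T → r2=0xf8
[4] flags=0010 → (cmp)
[5] flags=0010 VS?F → skip
[6] flags=0010 VC?T → r0=0x28

VAL = 0xf8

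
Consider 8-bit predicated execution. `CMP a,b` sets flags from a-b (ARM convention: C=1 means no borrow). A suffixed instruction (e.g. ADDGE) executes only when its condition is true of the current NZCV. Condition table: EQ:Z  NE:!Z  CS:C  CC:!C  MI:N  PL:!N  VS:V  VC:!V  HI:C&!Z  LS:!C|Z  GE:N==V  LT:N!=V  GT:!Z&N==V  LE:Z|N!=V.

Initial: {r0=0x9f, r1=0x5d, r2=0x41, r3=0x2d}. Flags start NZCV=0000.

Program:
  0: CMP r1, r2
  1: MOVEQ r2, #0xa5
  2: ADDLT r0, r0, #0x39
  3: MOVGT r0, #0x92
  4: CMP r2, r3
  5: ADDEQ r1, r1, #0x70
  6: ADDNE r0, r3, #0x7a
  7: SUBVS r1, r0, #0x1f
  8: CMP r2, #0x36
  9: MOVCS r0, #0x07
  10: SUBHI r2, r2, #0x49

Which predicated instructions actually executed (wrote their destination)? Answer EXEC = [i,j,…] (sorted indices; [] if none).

EXEC = [3,6,9,10]

0: ✓ CMP  NZCV=0010
1: · MOVEQ
2: · ADDLT
3: ✓ MOVGT  r0←0x92
4: ✓ CMP  NZCV=0010
5: · ADDEQ
6: ✓ ADDNE  r0←0xa7
7: · SUBVS
8: ✓ CMP  NZCV=0010
9: ✓ MOVCS  r0←0x07
10: ✓ SUBHI  r2←0xf8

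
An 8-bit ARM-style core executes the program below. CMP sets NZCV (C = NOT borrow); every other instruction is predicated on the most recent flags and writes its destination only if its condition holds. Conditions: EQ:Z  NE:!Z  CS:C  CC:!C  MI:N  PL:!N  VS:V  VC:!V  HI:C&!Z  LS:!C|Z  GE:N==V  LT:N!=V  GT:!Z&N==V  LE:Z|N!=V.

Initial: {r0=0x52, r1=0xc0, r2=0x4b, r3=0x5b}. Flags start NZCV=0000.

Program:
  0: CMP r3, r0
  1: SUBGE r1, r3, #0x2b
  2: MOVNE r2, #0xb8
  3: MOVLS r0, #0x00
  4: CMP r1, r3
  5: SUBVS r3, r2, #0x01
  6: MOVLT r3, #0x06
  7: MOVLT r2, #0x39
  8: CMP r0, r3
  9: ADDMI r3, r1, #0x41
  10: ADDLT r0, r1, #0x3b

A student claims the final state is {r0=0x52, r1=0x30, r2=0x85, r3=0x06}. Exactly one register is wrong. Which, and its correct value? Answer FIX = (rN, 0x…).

[0] flags=0010 → (cmp)
[1] flags=0010 GE?T → r1=0x30
[2] flags=0010 NE?T → r2=0xb8
[3] flags=0010 LS?F → skip
[4] flags=1000 → (cmp)
[5] flags=1000 VS?F → skip
[6] flags=1000 LT?T → r3=0x06
[7] flags=1000 LT?T → r2=0x39
[8] flags=0010 → (cmp)
[9] flags=0010 MI?F → skip
[10] flags=0010 LT?F → skip

FIX = (r2, 0x39)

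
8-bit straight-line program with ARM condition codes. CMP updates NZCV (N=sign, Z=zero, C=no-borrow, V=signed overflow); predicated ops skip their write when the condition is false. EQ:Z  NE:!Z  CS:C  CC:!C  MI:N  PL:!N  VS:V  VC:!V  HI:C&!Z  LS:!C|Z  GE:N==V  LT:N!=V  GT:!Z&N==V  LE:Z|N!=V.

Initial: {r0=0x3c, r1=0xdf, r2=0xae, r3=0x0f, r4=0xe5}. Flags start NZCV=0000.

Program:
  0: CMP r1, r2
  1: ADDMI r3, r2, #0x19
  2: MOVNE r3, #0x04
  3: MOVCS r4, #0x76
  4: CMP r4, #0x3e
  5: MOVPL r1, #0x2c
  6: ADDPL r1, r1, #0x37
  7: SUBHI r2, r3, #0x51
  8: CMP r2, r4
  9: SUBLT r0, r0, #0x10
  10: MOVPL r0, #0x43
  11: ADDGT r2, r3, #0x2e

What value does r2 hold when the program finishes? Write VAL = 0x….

VAL = 0xb3

[0] flags=0010 → (cmp)
[1] flags=0010 MI?F → skip
[2] flags=0010 NE?T → r3=0x04
[3] flags=0010 CS?T → r4=0x76
[4] flags=0010 → (cmp)
[5] flags=0010 PL?T → r1=0x2c
[6] flags=0010 PL?T → r1=0x63
[7] flags=0010 HI?T → r2=0xb3
[8] flags=0011 → (cmp)
[9] flags=0011 LT?T → r0=0x2c
[10] flags=0011 PL?T → r0=0x43
[11] flags=0011 GT?F → skip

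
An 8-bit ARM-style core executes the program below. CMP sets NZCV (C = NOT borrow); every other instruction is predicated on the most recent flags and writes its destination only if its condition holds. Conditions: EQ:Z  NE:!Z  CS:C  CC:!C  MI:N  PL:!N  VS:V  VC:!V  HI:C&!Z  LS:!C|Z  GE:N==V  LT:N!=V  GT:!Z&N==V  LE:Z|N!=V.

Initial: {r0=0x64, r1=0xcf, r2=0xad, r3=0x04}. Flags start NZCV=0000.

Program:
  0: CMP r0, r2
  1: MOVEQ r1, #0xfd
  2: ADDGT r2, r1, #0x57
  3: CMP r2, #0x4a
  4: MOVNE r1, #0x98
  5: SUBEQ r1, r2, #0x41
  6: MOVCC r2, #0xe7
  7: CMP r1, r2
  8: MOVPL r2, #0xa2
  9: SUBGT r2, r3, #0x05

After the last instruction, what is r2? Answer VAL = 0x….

VAL = 0xe7

0: ✓ CMP  NZCV=1001
1: · MOVEQ
2: ✓ ADDGT  r2←0x26
3: ✓ CMP  NZCV=1000
4: ✓ MOVNE  r1←0x98
5: · SUBEQ
6: ✓ MOVCC  r2←0xe7
7: ✓ CMP  NZCV=1000
8: · MOVPL
9: · SUBGT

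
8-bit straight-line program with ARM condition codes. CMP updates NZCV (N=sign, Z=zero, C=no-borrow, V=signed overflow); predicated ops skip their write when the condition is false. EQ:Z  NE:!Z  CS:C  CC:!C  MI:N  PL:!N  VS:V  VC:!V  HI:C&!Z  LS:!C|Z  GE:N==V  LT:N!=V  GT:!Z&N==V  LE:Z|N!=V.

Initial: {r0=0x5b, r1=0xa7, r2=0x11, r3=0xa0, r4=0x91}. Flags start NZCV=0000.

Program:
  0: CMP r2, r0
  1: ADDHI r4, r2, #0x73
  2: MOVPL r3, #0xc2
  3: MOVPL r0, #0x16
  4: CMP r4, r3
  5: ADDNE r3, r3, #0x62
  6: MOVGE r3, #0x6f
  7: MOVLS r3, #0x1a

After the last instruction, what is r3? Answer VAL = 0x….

VAL = 0x1a

[0] flags=1000 → (cmp)
[1] flags=1000 HI?F → skip
[2] flags=1000 PL?F → skip
[3] flags=1000 PL?F → skip
[4] flags=1000 → (cmp)
[5] flags=1000 NE?T → r3=0x02
[6] flags=1000 GE?F → skip
[7] flags=1000 LS?T → r3=0x1a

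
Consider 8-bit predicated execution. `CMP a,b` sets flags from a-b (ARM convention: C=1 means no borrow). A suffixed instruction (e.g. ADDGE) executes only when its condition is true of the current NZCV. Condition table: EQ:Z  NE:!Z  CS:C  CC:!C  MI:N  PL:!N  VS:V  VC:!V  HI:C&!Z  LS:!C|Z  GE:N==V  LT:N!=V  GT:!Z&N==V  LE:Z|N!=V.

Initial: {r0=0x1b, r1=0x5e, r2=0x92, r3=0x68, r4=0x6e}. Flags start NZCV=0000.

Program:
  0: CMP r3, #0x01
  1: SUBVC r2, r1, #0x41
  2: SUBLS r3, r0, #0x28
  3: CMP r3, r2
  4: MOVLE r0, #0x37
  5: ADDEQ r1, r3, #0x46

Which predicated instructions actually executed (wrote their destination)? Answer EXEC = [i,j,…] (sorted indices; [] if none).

0: ✓ CMP  NZCV=0010
1: ✓ SUBVC  r2←0x1d
2: · SUBLS
3: ✓ CMP  NZCV=0010
4: · MOVLE
5: · ADDEQ

EXEC = [1]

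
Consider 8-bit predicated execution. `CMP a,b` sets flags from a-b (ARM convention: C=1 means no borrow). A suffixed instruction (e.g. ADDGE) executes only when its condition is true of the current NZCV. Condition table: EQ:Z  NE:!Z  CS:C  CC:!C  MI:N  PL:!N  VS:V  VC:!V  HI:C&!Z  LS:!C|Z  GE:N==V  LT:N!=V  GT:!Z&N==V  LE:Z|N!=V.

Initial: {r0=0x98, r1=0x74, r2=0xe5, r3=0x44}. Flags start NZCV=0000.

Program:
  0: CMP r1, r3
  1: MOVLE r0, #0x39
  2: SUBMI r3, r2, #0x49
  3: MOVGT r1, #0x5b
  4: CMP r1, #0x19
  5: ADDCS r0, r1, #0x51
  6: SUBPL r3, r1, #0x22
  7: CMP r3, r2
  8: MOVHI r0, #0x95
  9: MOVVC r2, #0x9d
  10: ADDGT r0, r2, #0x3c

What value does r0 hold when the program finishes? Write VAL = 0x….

0: ✓ CMP  NZCV=0010
1: · MOVLE
2: · SUBMI
3: ✓ MOVGT  r1←0x5b
4: ✓ CMP  NZCV=0010
5: ✓ ADDCS  r0←0xac
6: ✓ SUBPL  r3←0x39
7: ✓ CMP  NZCV=0000
8: · MOVHI
9: ✓ MOVVC  r2←0x9d
10: ✓ ADDGT  r0←0xd9

VAL = 0xd9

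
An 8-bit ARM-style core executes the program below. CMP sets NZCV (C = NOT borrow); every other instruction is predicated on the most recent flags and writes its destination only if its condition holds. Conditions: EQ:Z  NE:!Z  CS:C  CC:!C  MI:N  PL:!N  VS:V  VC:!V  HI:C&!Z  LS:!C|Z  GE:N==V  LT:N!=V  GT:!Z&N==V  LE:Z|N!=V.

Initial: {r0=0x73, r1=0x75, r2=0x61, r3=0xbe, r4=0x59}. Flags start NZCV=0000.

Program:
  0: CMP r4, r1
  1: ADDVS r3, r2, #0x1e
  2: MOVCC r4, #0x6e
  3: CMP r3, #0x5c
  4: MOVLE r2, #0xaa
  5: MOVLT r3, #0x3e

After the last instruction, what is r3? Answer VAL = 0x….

VAL = 0x3e

[0] flags=1000 → (cmp)
[1] flags=1000 VS?F → skip
[2] flags=1000 CC?T → r4=0x6e
[3] flags=0011 → (cmp)
[4] flags=0011 LE?T → r2=0xaa
[5] flags=0011 LT?T → r3=0x3e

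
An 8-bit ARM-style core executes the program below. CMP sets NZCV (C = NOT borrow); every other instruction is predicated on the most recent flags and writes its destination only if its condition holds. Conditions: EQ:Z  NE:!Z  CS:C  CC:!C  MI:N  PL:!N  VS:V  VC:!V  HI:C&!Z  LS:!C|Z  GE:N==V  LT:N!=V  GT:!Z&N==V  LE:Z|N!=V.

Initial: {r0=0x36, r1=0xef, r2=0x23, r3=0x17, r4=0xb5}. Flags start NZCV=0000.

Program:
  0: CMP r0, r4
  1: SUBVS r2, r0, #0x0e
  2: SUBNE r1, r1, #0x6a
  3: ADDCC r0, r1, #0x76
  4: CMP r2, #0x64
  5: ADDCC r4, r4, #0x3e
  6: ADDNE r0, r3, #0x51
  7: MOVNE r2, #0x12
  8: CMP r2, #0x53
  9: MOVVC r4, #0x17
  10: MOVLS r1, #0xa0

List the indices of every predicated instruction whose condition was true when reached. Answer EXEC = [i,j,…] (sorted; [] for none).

EXEC = [1,2,3,5,6,7,9,10]

[0] flags=1001 → (cmp)
[1] flags=1001 VS?T → r2=0x28
[2] flags=1001 NE?T → r1=0x85
[3] flags=1001 CC?T → r0=0xfb
[4] flags=1000 → (cmp)
[5] flags=1000 CC?T → r4=0xf3
[6] flags=1000 NE?T → r0=0x68
[7] flags=1000 NE?T → r2=0x12
[8] flags=1000 → (cmp)
[9] flags=1000 VC?T → r4=0x17
[10] flags=1000 LS?T → r1=0xa0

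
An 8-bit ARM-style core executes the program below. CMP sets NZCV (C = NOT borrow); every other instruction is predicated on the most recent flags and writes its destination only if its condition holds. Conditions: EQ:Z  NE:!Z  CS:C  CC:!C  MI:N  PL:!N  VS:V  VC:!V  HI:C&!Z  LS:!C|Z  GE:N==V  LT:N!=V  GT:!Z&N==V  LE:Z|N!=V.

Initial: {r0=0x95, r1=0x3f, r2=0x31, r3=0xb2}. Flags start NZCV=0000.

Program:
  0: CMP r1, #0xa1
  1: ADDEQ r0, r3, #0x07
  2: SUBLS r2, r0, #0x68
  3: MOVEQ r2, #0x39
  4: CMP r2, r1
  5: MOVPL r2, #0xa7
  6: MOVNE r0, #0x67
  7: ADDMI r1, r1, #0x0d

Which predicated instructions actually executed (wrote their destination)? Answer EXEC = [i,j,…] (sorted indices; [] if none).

EXEC = [2,6,7]

0: ✓ CMP  NZCV=1001
1: · ADDEQ
2: ✓ SUBLS  r2←0x2d
3: · MOVEQ
4: ✓ CMP  NZCV=1000
5: · MOVPL
6: ✓ MOVNE  r0←0x67
7: ✓ ADDMI  r1←0x4c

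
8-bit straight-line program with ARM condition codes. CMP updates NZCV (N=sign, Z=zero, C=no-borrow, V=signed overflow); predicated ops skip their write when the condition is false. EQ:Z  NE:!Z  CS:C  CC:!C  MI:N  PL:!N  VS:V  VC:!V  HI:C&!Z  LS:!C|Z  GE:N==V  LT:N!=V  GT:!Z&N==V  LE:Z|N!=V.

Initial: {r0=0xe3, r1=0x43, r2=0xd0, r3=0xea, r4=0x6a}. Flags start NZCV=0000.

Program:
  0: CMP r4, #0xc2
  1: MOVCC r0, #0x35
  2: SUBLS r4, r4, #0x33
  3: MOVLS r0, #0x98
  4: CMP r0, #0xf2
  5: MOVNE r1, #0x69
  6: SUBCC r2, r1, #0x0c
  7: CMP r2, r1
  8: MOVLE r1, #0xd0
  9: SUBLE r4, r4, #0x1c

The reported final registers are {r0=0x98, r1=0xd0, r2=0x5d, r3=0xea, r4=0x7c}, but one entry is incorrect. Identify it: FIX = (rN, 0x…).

FIX = (r4, 0x1b)

[0] flags=1001 → (cmp)
[1] flags=1001 CC?T → r0=0x35
[2] flags=1001 LS?T → r4=0x37
[3] flags=1001 LS?T → r0=0x98
[4] flags=1000 → (cmp)
[5] flags=1000 NE?T → r1=0x69
[6] flags=1000 CC?T → r2=0x5d
[7] flags=1000 → (cmp)
[8] flags=1000 LE?T → r1=0xd0
[9] flags=1000 LE?T → r4=0x1b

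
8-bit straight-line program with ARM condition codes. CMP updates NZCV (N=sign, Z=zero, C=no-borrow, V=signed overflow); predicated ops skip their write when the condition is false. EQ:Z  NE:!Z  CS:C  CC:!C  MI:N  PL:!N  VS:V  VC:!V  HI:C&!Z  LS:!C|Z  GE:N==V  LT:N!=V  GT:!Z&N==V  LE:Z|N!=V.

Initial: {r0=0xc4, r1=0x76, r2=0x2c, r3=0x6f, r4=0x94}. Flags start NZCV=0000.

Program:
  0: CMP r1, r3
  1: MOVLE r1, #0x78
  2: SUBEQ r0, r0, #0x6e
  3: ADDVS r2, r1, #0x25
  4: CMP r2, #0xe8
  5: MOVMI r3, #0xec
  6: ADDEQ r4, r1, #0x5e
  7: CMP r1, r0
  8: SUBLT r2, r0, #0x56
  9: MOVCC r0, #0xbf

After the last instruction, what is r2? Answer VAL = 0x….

VAL = 0x2c

0: ✓ CMP  NZCV=0010
1: · MOVLE
2: · SUBEQ
3: · ADDVS
4: ✓ CMP  NZCV=0000
5: · MOVMI
6: · ADDEQ
7: ✓ CMP  NZCV=1001
8: · SUBLT
9: ✓ MOVCC  r0←0xbf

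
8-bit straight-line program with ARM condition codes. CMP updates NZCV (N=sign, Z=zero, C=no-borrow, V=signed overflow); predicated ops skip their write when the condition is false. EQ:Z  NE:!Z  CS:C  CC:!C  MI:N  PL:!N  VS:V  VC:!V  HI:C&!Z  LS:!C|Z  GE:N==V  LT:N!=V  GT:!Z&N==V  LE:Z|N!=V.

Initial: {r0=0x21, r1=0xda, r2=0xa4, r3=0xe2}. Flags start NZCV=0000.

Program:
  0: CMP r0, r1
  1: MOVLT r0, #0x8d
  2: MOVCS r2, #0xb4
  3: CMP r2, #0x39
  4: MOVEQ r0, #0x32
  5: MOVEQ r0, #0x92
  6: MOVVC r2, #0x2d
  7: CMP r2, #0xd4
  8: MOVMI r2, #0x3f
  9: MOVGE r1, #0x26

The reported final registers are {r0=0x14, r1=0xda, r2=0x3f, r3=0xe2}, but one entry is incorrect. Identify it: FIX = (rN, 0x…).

FIX = (r0, 0x21)

0: ✓ CMP  NZCV=0000
1: · MOVLT
2: · MOVCS
3: ✓ CMP  NZCV=0011
4: · MOVEQ
5: · MOVEQ
6: · MOVVC
7: ✓ CMP  NZCV=1000
8: ✓ MOVMI  r2←0x3f
9: · MOVGE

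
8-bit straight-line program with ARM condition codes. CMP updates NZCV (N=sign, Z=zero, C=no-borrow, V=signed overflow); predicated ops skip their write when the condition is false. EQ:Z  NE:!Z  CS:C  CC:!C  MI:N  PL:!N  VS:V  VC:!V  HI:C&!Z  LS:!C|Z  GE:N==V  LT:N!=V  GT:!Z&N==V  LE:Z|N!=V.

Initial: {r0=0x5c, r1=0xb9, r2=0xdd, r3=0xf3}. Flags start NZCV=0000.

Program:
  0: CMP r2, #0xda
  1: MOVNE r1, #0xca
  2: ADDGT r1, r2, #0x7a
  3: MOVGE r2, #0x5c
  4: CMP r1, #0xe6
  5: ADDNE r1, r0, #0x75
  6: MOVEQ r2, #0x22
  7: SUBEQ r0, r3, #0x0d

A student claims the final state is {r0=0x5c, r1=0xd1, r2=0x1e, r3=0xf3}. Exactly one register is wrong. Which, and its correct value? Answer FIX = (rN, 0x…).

FIX = (r2, 0x5c)

0: ✓ CMP  NZCV=0010
1: ✓ MOVNE  r1←0xca
2: ✓ ADDGT  r1←0x57
3: ✓ MOVGE  r2←0x5c
4: ✓ CMP  NZCV=0000
5: ✓ ADDNE  r1←0xd1
6: · MOVEQ
7: · SUBEQ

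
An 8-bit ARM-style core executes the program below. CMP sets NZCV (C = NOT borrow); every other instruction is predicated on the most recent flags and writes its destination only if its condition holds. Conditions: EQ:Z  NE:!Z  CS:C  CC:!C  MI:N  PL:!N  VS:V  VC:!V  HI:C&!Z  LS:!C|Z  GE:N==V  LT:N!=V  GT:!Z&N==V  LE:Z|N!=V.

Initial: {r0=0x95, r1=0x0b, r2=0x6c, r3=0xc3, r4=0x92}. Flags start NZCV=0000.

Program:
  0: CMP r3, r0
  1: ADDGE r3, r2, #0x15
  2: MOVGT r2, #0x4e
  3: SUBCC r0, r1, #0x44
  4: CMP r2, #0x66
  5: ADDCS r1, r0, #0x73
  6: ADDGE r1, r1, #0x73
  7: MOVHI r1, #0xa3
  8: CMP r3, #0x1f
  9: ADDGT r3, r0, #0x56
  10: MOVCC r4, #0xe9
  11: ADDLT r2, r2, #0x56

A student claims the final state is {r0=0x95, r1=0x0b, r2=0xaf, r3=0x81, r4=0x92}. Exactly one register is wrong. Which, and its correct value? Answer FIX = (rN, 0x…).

[0] flags=0010 → (cmp)
[1] flags=0010 GE?T → r3=0x81
[2] flags=0010 GT?T → r2=0x4e
[3] flags=0010 CC?F → skip
[4] flags=1000 → (cmp)
[5] flags=1000 CS?F → skip
[6] flags=1000 GE?F → skip
[7] flags=1000 HI?F → skip
[8] flags=0011 → (cmp)
[9] flags=0011 GT?F → skip
[10] flags=0011 CC?F → skip
[11] flags=0011 LT?T → r2=0xa4

FIX = (r2, 0xa4)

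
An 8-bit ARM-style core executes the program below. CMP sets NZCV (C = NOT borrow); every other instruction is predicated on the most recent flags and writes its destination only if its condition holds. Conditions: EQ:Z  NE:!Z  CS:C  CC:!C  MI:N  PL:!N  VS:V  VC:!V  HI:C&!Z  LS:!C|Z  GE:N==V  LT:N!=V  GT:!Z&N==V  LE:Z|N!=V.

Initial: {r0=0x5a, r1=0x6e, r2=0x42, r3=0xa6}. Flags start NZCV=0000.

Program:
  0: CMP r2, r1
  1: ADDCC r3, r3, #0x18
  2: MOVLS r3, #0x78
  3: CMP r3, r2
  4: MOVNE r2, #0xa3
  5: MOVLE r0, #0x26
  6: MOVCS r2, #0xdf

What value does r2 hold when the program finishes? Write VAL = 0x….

[0] flags=1000 → (cmp)
[1] flags=1000 CC?T → r3=0xbe
[2] flags=1000 LS?T → r3=0x78
[3] flags=0010 → (cmp)
[4] flags=0010 NE?T → r2=0xa3
[5] flags=0010 LE?F → skip
[6] flags=0010 CS?T → r2=0xdf

VAL = 0xdf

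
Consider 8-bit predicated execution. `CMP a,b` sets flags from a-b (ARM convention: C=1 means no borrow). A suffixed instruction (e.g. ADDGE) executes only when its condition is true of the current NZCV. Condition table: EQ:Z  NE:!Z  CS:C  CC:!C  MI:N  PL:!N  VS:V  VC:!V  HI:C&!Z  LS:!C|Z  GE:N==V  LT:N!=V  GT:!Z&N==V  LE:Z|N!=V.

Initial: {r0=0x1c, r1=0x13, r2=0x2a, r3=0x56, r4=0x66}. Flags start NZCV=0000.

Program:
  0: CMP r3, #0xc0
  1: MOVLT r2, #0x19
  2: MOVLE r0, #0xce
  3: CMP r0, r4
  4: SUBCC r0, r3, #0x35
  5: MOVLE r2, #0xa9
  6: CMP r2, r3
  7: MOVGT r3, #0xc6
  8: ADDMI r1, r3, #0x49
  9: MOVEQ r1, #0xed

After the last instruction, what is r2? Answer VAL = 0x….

[0] flags=1001 → (cmp)
[1] flags=1001 LT?F → skip
[2] flags=1001 LE?F → skip
[3] flags=1000 → (cmp)
[4] flags=1000 CC?T → r0=0x21
[5] flags=1000 LE?T → r2=0xa9
[6] flags=0011 → (cmp)
[7] flags=0011 GT?F → skip
[8] flags=0011 MI?F → skip
[9] flags=0011 EQ?F → skip

VAL = 0xa9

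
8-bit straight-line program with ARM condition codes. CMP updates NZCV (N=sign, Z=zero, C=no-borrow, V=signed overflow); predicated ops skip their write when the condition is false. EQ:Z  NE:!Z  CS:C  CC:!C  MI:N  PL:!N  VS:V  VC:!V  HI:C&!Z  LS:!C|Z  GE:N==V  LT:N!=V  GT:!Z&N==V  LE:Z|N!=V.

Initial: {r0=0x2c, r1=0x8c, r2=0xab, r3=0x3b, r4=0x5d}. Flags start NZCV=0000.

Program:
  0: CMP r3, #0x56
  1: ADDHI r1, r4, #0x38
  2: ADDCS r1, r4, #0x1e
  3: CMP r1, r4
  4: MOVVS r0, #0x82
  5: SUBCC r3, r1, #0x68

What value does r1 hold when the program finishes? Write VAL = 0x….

[0] flags=1000 → (cmp)
[1] flags=1000 HI?F → skip
[2] flags=1000 CS?F → skip
[3] flags=0011 → (cmp)
[4] flags=0011 VS?T → r0=0x82
[5] flags=0011 CC?F → skip

VAL = 0x8c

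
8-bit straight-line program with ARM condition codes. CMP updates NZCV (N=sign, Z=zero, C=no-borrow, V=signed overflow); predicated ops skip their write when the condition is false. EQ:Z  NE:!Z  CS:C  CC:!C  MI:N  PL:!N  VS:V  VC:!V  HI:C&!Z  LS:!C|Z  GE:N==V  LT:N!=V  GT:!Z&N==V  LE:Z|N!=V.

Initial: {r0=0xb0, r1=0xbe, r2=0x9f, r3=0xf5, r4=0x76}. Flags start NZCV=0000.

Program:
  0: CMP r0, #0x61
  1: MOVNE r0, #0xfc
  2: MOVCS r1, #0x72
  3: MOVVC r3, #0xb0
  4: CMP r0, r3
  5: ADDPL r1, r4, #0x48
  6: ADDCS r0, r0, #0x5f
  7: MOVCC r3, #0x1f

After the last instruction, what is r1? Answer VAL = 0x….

VAL = 0xbe

0: ✓ CMP  NZCV=0011
1: ✓ MOVNE  r0←0xfc
2: ✓ MOVCS  r1←0x72
3: · MOVVC
4: ✓ CMP  NZCV=0010
5: ✓ ADDPL  r1←0xbe
6: ✓ ADDCS  r0←0x5b
7: · MOVCC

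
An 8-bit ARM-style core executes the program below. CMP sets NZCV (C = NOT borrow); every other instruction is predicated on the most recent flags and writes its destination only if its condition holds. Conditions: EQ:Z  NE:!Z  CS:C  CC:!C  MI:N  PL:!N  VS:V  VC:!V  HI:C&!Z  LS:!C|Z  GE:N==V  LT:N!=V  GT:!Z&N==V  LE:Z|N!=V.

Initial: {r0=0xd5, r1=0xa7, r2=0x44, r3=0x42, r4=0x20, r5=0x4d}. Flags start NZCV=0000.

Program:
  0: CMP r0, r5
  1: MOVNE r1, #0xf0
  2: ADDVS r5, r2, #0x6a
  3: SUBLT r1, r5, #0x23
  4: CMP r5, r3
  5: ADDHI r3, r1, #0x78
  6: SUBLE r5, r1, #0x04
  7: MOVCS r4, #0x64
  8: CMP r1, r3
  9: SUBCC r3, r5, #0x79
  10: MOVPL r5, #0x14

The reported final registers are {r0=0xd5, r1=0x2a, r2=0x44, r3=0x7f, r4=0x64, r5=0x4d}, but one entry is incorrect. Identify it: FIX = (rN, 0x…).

[0] flags=1010 → (cmp)
[1] flags=1010 NE?T → r1=0xf0
[2] flags=1010 VS?F → skip
[3] flags=1010 LT?T → r1=0x2a
[4] flags=0010 → (cmp)
[5] flags=0010 HI?T → r3=0xa2
[6] flags=0010 LE?F → skip
[7] flags=0010 CS?T → r4=0x64
[8] flags=1001 → (cmp)
[9] flags=1001 CC?T → r3=0xd4
[10] flags=1001 PL?F → skip

FIX = (r3, 0xd4)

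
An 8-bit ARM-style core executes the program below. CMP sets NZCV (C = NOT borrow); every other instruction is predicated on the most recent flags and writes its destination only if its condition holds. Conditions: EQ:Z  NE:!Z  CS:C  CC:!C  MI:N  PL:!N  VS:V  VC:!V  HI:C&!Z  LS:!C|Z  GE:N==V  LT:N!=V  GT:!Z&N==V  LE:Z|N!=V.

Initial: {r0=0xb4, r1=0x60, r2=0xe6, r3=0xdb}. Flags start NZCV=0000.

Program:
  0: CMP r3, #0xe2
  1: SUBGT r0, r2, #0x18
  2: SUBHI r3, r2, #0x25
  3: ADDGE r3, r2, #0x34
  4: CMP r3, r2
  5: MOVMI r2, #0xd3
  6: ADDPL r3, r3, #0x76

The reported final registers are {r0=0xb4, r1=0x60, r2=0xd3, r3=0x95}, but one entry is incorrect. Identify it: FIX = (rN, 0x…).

FIX = (r3, 0xdb)

[0] flags=1000 → (cmp)
[1] flags=1000 GT?F → skip
[2] flags=1000 HI?F → skip
[3] flags=1000 GE?F → skip
[4] flags=1000 → (cmp)
[5] flags=1000 MI?T → r2=0xd3
[6] flags=1000 PL?F → skip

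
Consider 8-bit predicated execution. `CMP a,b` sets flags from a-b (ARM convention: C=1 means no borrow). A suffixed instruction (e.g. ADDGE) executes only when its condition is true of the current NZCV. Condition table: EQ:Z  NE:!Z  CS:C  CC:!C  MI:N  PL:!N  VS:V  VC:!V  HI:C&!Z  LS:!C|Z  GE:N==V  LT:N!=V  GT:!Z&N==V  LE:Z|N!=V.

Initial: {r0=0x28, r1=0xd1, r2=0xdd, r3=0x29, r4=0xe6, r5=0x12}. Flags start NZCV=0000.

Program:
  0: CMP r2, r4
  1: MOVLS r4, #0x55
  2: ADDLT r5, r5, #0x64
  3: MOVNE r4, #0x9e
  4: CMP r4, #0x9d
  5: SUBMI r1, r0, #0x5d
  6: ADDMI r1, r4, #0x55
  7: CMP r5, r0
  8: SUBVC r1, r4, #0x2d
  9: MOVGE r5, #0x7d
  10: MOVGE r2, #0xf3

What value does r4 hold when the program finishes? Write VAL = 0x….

0: ✓ CMP  NZCV=1000
1: ✓ MOVLS  r4←0x55
2: ✓ ADDLT  r5←0x76
3: ✓ MOVNE  r4←0x9e
4: ✓ CMP  NZCV=0010
5: · SUBMI
6: · ADDMI
7: ✓ CMP  NZCV=0010
8: ✓ SUBVC  r1←0x71
9: ✓ MOVGE  r5←0x7d
10: ✓ MOVGE  r2←0xf3

VAL = 0x9e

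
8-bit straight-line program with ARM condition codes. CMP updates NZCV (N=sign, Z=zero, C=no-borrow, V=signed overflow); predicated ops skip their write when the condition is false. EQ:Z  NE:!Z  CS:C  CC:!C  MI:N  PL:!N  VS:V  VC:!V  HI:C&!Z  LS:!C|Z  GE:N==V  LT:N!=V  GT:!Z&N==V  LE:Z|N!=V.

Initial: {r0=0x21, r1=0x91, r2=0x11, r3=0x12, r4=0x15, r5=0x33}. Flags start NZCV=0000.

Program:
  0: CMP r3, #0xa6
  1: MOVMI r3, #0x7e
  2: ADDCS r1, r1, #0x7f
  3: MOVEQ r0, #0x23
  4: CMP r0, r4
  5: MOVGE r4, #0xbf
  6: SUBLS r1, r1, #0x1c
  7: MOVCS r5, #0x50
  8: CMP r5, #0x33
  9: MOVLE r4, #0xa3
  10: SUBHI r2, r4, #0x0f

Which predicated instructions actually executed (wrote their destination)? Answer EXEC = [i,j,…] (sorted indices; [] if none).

EXEC = [5,7,10]

[0] flags=0000 → (cmp)
[1] flags=0000 MI?F → skip
[2] flags=0000 CS?F → skip
[3] flags=0000 EQ?F → skip
[4] flags=0010 → (cmp)
[5] flags=0010 GE?T → r4=0xbf
[6] flags=0010 LS?F → skip
[7] flags=0010 CS?T → r5=0x50
[8] flags=0010 → (cmp)
[9] flags=0010 LE?F → skip
[10] flags=0010 HI?T → r2=0xb0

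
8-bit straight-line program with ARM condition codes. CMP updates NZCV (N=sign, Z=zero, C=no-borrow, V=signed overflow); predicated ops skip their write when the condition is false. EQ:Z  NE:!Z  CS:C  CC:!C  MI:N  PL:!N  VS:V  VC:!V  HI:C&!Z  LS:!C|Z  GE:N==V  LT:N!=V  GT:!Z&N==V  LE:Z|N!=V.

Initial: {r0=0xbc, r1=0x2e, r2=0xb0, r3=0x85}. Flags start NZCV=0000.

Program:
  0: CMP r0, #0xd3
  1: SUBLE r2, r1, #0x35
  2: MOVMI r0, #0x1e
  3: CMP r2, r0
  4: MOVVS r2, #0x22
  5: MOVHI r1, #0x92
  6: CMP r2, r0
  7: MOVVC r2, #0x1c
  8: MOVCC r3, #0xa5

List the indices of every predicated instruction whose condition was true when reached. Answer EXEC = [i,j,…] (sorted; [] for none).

EXEC = [1,2,5,7]

[0] flags=1000 → (cmp)
[1] flags=1000 LE?T → r2=0xf9
[2] flags=1000 MI?T → r0=0x1e
[3] flags=1010 → (cmp)
[4] flags=1010 VS?F → skip
[5] flags=1010 HI?T → r1=0x92
[6] flags=1010 → (cmp)
[7] flags=1010 VC?T → r2=0x1c
[8] flags=1010 CC?F → skip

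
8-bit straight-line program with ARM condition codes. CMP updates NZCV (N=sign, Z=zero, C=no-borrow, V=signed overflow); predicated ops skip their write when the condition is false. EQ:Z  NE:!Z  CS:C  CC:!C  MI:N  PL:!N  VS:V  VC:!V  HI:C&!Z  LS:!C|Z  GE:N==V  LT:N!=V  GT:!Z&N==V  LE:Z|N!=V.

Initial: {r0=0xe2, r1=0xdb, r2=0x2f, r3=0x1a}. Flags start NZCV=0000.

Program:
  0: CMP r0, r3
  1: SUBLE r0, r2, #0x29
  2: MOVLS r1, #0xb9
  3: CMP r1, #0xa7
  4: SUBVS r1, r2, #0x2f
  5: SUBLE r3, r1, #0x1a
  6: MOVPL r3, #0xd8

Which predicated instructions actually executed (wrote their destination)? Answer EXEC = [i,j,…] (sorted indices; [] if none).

EXEC = [1,6]

[0] flags=1010 → (cmp)
[1] flags=1010 LE?T → r0=0x06
[2] flags=1010 LS?F → skip
[3] flags=0010 → (cmp)
[4] flags=0010 VS?F → skip
[5] flags=0010 LE?F → skip
[6] flags=0010 PL?T → r3=0xd8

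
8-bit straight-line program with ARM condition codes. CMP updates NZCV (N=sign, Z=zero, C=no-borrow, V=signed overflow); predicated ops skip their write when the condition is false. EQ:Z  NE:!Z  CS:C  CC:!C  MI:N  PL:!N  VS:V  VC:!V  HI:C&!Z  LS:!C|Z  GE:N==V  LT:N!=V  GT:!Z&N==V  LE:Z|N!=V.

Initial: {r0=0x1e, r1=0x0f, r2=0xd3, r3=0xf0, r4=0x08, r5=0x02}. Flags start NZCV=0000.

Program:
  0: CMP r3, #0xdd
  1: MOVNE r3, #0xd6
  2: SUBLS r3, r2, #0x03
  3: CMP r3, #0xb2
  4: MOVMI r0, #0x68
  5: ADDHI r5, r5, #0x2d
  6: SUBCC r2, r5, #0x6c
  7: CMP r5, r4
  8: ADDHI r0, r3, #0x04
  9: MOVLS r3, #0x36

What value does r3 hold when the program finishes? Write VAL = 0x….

VAL = 0xd6

[0] flags=0010 → (cmp)
[1] flags=0010 NE?T → r3=0xd6
[2] flags=0010 LS?F → skip
[3] flags=0010 → (cmp)
[4] flags=0010 MI?F → skip
[5] flags=0010 HI?T → r5=0x2f
[6] flags=0010 CC?F → skip
[7] flags=0010 → (cmp)
[8] flags=0010 HI?T → r0=0xda
[9] flags=0010 LS?F → skip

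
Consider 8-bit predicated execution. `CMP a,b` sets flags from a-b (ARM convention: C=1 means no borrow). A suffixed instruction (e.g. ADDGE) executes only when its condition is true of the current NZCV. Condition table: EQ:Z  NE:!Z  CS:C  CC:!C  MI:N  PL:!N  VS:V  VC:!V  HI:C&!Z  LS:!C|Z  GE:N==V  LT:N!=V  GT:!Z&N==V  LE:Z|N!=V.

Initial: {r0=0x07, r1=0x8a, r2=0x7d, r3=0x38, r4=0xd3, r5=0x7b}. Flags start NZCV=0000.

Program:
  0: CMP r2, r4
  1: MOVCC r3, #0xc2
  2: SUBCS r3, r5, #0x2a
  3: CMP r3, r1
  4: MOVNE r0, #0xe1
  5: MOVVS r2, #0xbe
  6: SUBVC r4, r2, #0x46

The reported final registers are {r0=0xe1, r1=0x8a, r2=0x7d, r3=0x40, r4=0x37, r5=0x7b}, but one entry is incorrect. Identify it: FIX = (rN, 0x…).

0: ✓ CMP  NZCV=1001
1: ✓ MOVCC  r3←0xc2
2: · SUBCS
3: ✓ CMP  NZCV=0010
4: ✓ MOVNE  r0←0xe1
5: · MOVVS
6: ✓ SUBVC  r4←0x37

FIX = (r3, 0xc2)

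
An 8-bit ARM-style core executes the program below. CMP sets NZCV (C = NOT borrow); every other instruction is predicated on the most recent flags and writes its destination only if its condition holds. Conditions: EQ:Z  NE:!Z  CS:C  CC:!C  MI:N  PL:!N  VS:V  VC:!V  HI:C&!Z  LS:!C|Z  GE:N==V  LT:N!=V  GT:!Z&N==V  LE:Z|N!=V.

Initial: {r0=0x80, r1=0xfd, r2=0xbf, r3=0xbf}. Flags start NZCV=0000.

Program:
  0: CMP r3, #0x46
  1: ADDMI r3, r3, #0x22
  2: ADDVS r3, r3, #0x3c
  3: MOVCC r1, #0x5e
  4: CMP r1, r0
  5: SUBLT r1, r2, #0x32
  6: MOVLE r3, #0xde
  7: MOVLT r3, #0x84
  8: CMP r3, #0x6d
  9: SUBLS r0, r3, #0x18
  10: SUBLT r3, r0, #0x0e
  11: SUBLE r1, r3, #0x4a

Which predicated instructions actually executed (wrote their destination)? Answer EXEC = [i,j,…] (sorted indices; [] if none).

EXEC = [2,10,11]

0: ✓ CMP  NZCV=0011
1: · ADDMI
2: ✓ ADDVS  r3←0xfb
3: · MOVCC
4: ✓ CMP  NZCV=0010
5: · SUBLT
6: · MOVLE
7: · MOVLT
8: ✓ CMP  NZCV=1010
9: · SUBLS
10: ✓ SUBLT  r3←0x72
11: ✓ SUBLE  r1←0x28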